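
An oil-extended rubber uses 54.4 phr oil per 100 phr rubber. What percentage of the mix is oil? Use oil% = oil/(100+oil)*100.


Oil % = oil / (100 + oil) * 100
= 54.4 / (100 + 54.4) * 100
= 54.4 / 154.4 * 100
= 35.23%

35.23%


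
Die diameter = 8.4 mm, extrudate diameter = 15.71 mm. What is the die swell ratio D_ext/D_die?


Die swell ratio = D_extrudate / D_die
= 15.71 / 8.4
= 1.87

Die swell = 1.87


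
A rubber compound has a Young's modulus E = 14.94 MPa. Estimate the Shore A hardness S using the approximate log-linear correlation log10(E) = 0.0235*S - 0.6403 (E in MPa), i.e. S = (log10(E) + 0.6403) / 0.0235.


log10(E) = 0.0235*S - 0.6403  =>  S = (log10(E) + 0.6403) / 0.0235
log10(14.94) = 1.174351
S = (1.174351 + 0.6403) / 0.0235 = 1.814651 / 0.0235
S = 77.2

Shore A = 77.2


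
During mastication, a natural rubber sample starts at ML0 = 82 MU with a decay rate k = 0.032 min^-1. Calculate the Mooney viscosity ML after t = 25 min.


ML = ML0 * exp(-k * t)
ML = 82 * exp(-0.032 * 25)
ML = 82 * 0.4493
ML = 36.84 MU

36.84 MU


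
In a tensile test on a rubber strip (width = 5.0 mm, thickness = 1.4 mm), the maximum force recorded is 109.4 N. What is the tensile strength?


Area = width * thickness = 5.0 * 1.4 = 7.0 mm^2
TS = force / area = 109.4 / 7.0 = 15.63 MPa

15.63 MPa


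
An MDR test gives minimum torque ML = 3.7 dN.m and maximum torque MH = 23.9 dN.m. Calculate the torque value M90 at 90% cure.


M90 = ML + 0.9 * (MH - ML)
M90 = 3.7 + 0.9 * (23.9 - 3.7)
M90 = 3.7 + 0.9 * 20.2
M90 = 21.88 dN.m

21.88 dN.m


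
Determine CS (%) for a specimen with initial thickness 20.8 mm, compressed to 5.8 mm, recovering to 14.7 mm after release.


CS = (t0 - recovered) / (t0 - ts) * 100
= (20.8 - 14.7) / (20.8 - 5.8) * 100
= 6.1 / 15.0 * 100
= 40.7%

40.7%


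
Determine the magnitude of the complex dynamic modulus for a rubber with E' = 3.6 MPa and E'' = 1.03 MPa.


|E*| = sqrt(E'^2 + E''^2)
= sqrt(3.6^2 + 1.03^2)
= sqrt(12.9600 + 1.0609)
= 3.744 MPa

3.744 MPa


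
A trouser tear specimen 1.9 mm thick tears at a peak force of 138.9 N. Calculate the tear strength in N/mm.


Tear strength = force / thickness
= 138.9 / 1.9
= 73.11 N/mm

73.11 N/mm


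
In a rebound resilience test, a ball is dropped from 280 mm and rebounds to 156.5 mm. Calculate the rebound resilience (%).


Resilience = h_rebound / h_drop * 100
= 156.5 / 280 * 100
= 55.9%

55.9%


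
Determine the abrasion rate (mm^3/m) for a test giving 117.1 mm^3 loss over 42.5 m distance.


Rate = volume_loss / distance
= 117.1 / 42.5
= 2.755 mm^3/m

2.755 mm^3/m


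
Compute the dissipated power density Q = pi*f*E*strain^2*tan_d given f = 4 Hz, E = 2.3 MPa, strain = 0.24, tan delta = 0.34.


Q = pi * f * E * strain^2 * tan_d
= pi * 4 * 2.3 * 0.24^2 * 0.34
= pi * 4 * 2.3 * 0.0576 * 0.34
= 0.5660

Q = 0.5660


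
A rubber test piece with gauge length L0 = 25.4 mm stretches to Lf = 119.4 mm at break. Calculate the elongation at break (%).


Elongation = (Lf - L0) / L0 * 100
= (119.4 - 25.4) / 25.4 * 100
= 94.0 / 25.4 * 100
= 370.1%

370.1%


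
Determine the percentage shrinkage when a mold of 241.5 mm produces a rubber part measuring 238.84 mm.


Shrinkage = (mold - part) / mold * 100
= (241.5 - 238.84) / 241.5 * 100
= 2.66 / 241.5 * 100
= 1.1%

1.1%


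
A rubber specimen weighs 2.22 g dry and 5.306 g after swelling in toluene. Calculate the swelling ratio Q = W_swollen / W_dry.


Q = W_swollen / W_dry
Q = 5.306 / 2.22
Q = 2.39

Q = 2.39


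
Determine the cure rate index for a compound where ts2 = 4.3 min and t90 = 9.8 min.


CRI = 100 / (t90 - ts2)
= 100 / (9.8 - 4.3)
= 100 / 5.5
= 18.18 min^-1

18.18 min^-1


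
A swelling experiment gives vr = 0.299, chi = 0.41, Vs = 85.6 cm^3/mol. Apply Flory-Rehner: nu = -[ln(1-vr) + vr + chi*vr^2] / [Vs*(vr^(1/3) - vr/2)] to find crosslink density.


ln(1 - vr) = ln(1 - 0.299) = -0.3552
Numerator = -((-0.3552) + 0.299 + 0.41 * 0.299^2) = 0.0196
Denominator = 85.6 * (0.299^(1/3) - 0.299/2) = 44.4425
nu = 0.0196 / 44.4425 = 4.4086e-04 mol/cm^3

4.4086e-04 mol/cm^3


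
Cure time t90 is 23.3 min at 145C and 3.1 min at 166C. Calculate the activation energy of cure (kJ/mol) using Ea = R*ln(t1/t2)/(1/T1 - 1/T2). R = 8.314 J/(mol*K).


T1 = 418.15 K, T2 = 439.15 K
1/T1 - 1/T2 = 1.1436e-04
ln(t1/t2) = ln(23.3/3.1) = 2.0171
Ea = 8.314 * 2.0171 / 1.1436e-04 = 146640.0657 J/mol
Ea = 146.64 kJ/mol

146.64 kJ/mol


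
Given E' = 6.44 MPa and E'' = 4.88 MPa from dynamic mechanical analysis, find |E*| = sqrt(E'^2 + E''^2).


|E*| = sqrt(E'^2 + E''^2)
= sqrt(6.44^2 + 4.88^2)
= sqrt(41.4736 + 23.8144)
= 8.08 MPa

8.08 MPa


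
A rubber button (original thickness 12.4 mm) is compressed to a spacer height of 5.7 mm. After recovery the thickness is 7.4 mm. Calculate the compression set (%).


CS = (t0 - recovered) / (t0 - ts) * 100
= (12.4 - 7.4) / (12.4 - 5.7) * 100
= 5.0 / 6.7 * 100
= 74.6%

74.6%


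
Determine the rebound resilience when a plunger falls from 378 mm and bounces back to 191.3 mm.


Resilience = h_rebound / h_drop * 100
= 191.3 / 378 * 100
= 50.6%

50.6%


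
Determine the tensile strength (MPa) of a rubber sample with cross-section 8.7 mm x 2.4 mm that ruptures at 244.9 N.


Area = width * thickness = 8.7 * 2.4 = 20.88 mm^2
TS = force / area = 244.9 / 20.88 = 11.73 MPa

11.73 MPa


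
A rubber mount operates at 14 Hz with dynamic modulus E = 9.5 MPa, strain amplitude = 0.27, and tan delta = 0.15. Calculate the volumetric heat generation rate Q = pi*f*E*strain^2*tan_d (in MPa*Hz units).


Q = pi * f * E * strain^2 * tan_d
= pi * 14 * 9.5 * 0.27^2 * 0.15
= pi * 14 * 9.5 * 0.0729 * 0.15
= 4.5690

Q = 4.5690


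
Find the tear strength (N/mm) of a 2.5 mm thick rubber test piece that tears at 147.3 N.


Tear strength = force / thickness
= 147.3 / 2.5
= 58.92 N/mm

58.92 N/mm


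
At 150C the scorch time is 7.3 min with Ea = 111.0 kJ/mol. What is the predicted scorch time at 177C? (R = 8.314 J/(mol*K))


Convert temperatures: T1 = 150 + 273.15 = 423.15 K, T2 = 177 + 273.15 = 450.15 K
ts2_new = 7.3 * exp(111000 / 8.314 * (1/450.15 - 1/423.15))
1/T2 - 1/T1 = -1.4175e-04
ts2_new = 1.1 min

1.1 min


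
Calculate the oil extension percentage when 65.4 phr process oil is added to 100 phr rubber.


Oil % = oil / (100 + oil) * 100
= 65.4 / (100 + 65.4) * 100
= 65.4 / 165.4 * 100
= 39.54%

39.54%


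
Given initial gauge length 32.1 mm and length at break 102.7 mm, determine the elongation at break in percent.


Elongation = (Lf - L0) / L0 * 100
= (102.7 - 32.1) / 32.1 * 100
= 70.6 / 32.1 * 100
= 219.9%

219.9%


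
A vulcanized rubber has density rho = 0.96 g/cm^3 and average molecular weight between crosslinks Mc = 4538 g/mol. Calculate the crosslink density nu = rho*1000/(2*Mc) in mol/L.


nu = rho * 1000 / (2 * Mc)
nu = 0.96 * 1000 / (2 * 4538)
nu = 960.0 / 9076
nu = 0.1058 mol/L

0.1058 mol/L


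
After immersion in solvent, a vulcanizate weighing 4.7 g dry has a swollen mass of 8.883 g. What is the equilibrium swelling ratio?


Q = W_swollen / W_dry
Q = 8.883 / 4.7
Q = 1.89

Q = 1.89


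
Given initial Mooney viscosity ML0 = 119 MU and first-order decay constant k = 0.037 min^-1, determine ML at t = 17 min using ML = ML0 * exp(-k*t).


ML = ML0 * exp(-k * t)
ML = 119 * exp(-0.037 * 17)
ML = 119 * 0.5331
ML = 63.44 MU

63.44 MU


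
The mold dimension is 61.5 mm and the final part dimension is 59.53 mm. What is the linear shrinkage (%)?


Shrinkage = (mold - part) / mold * 100
= (61.5 - 59.53) / 61.5 * 100
= 1.97 / 61.5 * 100
= 3.2%

3.2%


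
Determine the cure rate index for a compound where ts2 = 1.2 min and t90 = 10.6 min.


CRI = 100 / (t90 - ts2)
= 100 / (10.6 - 1.2)
= 100 / 9.4
= 10.64 min^-1

10.64 min^-1


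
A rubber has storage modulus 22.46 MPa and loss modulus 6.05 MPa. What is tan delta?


tan delta = E'' / E'
= 6.05 / 22.46
= 0.2694

tan delta = 0.2694


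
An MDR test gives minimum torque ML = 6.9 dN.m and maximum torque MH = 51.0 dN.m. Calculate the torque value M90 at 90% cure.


M90 = ML + 0.9 * (MH - ML)
M90 = 6.9 + 0.9 * (51.0 - 6.9)
M90 = 6.9 + 0.9 * 44.1
M90 = 46.59 dN.m

46.59 dN.m


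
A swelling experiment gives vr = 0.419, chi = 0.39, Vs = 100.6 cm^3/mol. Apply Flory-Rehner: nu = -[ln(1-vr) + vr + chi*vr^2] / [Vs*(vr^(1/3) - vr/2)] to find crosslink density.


ln(1 - vr) = ln(1 - 0.419) = -0.5430
Numerator = -((-0.5430) + 0.419 + 0.39 * 0.419^2) = 0.0555
Denominator = 100.6 * (0.419^(1/3) - 0.419/2) = 54.2025
nu = 0.0555 / 54.2025 = 0.0010 mol/cm^3

0.0010 mol/cm^3


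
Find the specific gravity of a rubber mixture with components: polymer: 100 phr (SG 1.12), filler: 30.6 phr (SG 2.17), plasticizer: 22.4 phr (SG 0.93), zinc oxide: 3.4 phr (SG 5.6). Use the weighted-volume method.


Sum of weights = 156.4
Volume contributions:
  polymer: 100/1.12 = 89.2857
  filler: 30.6/2.17 = 14.1014
  plasticizer: 22.4/0.93 = 24.0860
  zinc oxide: 3.4/5.6 = 0.6071
Sum of volumes = 128.0803
SG = 156.4 / 128.0803 = 1.221

SG = 1.221


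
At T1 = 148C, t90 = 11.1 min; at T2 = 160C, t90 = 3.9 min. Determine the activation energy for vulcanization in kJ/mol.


T1 = 421.15 K, T2 = 433.15 K
1/T1 - 1/T2 = 6.5782e-05
ln(t1/t2) = ln(11.1/3.9) = 1.0460
Ea = 8.314 * 1.0460 / 6.5782e-05 = 132197.2821 J/mol
Ea = 132.2 kJ/mol

132.2 kJ/mol


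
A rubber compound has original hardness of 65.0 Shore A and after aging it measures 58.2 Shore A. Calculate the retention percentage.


Retention = aged / original * 100
= 58.2 / 65.0 * 100
= 89.5%

89.5%


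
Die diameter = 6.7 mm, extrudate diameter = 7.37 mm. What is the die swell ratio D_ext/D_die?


Die swell ratio = D_extrudate / D_die
= 7.37 / 6.7
= 1.1

Die swell = 1.1


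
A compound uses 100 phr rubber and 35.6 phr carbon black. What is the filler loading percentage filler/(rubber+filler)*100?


Filler % = filler / (rubber + filler) * 100
= 35.6 / (100 + 35.6) * 100
= 35.6 / 135.6 * 100
= 26.25%

26.25%


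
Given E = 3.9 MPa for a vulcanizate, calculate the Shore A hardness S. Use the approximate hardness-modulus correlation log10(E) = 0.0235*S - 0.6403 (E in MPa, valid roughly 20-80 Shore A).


log10(E) = 0.0235*S - 0.6403  =>  S = (log10(E) + 0.6403) / 0.0235
log10(3.9) = 0.591065
S = (0.591065 + 0.6403) / 0.0235 = 1.231365 / 0.0235
S = 52.4

Shore A = 52.4


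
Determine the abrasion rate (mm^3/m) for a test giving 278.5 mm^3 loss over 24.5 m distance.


Rate = volume_loss / distance
= 278.5 / 24.5
= 11.367 mm^3/m

11.367 mm^3/m


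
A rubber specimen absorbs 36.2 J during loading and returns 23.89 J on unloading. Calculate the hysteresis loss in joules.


Hysteresis loss = loading - unloading
= 36.2 - 23.89
= 12.31 J

12.31 J


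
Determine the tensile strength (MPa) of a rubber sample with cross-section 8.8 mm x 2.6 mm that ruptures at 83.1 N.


Area = width * thickness = 8.8 * 2.6 = 22.88 mm^2
TS = force / area = 83.1 / 22.88 = 3.63 MPa

3.63 MPa


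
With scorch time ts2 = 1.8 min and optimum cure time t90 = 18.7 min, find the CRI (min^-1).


CRI = 100 / (t90 - ts2)
= 100 / (18.7 - 1.8)
= 100 / 16.9
= 5.92 min^-1

5.92 min^-1


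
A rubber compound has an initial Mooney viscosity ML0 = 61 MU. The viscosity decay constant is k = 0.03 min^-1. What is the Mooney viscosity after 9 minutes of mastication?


ML = ML0 * exp(-k * t)
ML = 61 * exp(-0.03 * 9)
ML = 61 * 0.7634
ML = 46.57 MU

46.57 MU


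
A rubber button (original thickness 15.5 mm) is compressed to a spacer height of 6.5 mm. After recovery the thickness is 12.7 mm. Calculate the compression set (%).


CS = (t0 - recovered) / (t0 - ts) * 100
= (15.5 - 12.7) / (15.5 - 6.5) * 100
= 2.8 / 9.0 * 100
= 31.1%

31.1%


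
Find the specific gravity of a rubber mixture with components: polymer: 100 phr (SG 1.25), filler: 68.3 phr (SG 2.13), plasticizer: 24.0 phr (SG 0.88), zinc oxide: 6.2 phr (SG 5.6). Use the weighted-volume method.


Sum of weights = 198.5
Volume contributions:
  polymer: 100/1.25 = 80.0000
  filler: 68.3/2.13 = 32.0657
  plasticizer: 24.0/0.88 = 27.2727
  zinc oxide: 6.2/5.6 = 1.1071
Sum of volumes = 140.4456
SG = 198.5 / 140.4456 = 1.413

SG = 1.413


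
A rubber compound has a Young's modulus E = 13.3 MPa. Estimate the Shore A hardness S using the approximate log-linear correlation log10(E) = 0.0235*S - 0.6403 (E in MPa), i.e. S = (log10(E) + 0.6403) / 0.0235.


log10(E) = 0.0235*S - 0.6403  =>  S = (log10(E) + 0.6403) / 0.0235
log10(13.3) = 1.123852
S = (1.123852 + 0.6403) / 0.0235 = 1.764152 / 0.0235
S = 75.1

Shore A = 75.1


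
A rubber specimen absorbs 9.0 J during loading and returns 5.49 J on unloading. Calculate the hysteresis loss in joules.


Hysteresis loss = loading - unloading
= 9.0 - 5.49
= 3.51 J

3.51 J


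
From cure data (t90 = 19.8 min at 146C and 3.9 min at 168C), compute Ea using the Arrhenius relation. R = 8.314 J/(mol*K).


T1 = 419.15 K, T2 = 441.15 K
1/T1 - 1/T2 = 1.1898e-04
ln(t1/t2) = ln(19.8/3.9) = 1.6247
Ea = 8.314 * 1.6247 / 1.1898e-04 = 113531.8496 J/mol
Ea = 113.53 kJ/mol

113.53 kJ/mol


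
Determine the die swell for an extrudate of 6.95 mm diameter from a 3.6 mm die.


Die swell ratio = D_extrudate / D_die
= 6.95 / 3.6
= 1.931

Die swell = 1.931


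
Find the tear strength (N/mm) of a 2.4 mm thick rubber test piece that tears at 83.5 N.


Tear strength = force / thickness
= 83.5 / 2.4
= 34.79 N/mm

34.79 N/mm


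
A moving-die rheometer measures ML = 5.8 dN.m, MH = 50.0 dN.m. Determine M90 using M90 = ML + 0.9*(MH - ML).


M90 = ML + 0.9 * (MH - ML)
M90 = 5.8 + 0.9 * (50.0 - 5.8)
M90 = 5.8 + 0.9 * 44.2
M90 = 45.58 dN.m

45.58 dN.m


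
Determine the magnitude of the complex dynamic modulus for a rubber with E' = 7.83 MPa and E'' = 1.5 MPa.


|E*| = sqrt(E'^2 + E''^2)
= sqrt(7.83^2 + 1.5^2)
= sqrt(61.3089 + 2.2500)
= 7.972 MPa

7.972 MPa


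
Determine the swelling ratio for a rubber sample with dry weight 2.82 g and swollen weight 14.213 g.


Q = W_swollen / W_dry
Q = 14.213 / 2.82
Q = 5.04

Q = 5.04


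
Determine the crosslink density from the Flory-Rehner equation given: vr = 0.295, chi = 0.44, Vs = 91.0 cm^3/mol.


ln(1 - vr) = ln(1 - 0.295) = -0.3496
Numerator = -((-0.3496) + 0.295 + 0.44 * 0.295^2) = 0.0163
Denominator = 91.0 * (0.295^(1/3) - 0.295/2) = 47.1556
nu = 0.0163 / 47.1556 = 3.4495e-04 mol/cm^3

3.4495e-04 mol/cm^3


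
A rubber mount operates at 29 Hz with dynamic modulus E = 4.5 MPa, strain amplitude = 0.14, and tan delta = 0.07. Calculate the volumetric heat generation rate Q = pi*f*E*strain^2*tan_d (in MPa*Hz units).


Q = pi * f * E * strain^2 * tan_d
= pi * 29 * 4.5 * 0.14^2 * 0.07
= pi * 29 * 4.5 * 0.0196 * 0.07
= 0.5625

Q = 0.5625


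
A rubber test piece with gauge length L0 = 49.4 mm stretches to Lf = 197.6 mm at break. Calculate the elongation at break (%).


Elongation = (Lf - L0) / L0 * 100
= (197.6 - 49.4) / 49.4 * 100
= 148.2 / 49.4 * 100
= 300.0%

300.0%


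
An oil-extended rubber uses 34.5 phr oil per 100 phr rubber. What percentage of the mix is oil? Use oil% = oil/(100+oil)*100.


Oil % = oil / (100 + oil) * 100
= 34.5 / (100 + 34.5) * 100
= 34.5 / 134.5 * 100
= 25.65%

25.65%


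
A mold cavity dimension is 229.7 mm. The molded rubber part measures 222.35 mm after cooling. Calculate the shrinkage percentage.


Shrinkage = (mold - part) / mold * 100
= (229.7 - 222.35) / 229.7 * 100
= 7.35 / 229.7 * 100
= 3.2%

3.2%


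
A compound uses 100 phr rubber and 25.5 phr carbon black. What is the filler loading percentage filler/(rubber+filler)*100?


Filler % = filler / (rubber + filler) * 100
= 25.5 / (100 + 25.5) * 100
= 25.5 / 125.5 * 100
= 20.32%

20.32%


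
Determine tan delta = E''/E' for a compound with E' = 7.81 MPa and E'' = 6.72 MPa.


tan delta = E'' / E'
= 6.72 / 7.81
= 0.8604

tan delta = 0.8604


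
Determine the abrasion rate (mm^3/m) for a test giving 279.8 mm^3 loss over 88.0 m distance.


Rate = volume_loss / distance
= 279.8 / 88.0
= 3.18 mm^3/m

3.18 mm^3/m


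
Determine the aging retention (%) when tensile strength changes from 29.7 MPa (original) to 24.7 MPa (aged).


Retention = aged / original * 100
= 24.7 / 29.7 * 100
= 83.2%

83.2%


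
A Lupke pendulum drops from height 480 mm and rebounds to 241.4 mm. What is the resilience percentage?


Resilience = h_rebound / h_drop * 100
= 241.4 / 480 * 100
= 50.3%

50.3%


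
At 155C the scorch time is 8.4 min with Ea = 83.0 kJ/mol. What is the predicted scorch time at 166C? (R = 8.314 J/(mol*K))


Convert temperatures: T1 = 155 + 273.15 = 428.15 K, T2 = 166 + 273.15 = 439.15 K
ts2_new = 8.4 * exp(83000 / 8.314 * (1/439.15 - 1/428.15))
1/T2 - 1/T1 = -5.8504e-05
ts2_new = 4.68 min

4.68 min


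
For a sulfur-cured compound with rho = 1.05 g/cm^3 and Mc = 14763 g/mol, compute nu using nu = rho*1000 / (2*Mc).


nu = rho * 1000 / (2 * Mc)
nu = 1.05 * 1000 / (2 * 14763)
nu = 1050.0 / 29526
nu = 0.0356 mol/L

0.0356 mol/L


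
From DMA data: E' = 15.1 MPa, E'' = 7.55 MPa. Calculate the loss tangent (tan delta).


tan delta = E'' / E'
= 7.55 / 15.1
= 0.5

tan delta = 0.5


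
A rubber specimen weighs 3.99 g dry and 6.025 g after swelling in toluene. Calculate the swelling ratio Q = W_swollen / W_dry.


Q = W_swollen / W_dry
Q = 6.025 / 3.99
Q = 1.51

Q = 1.51


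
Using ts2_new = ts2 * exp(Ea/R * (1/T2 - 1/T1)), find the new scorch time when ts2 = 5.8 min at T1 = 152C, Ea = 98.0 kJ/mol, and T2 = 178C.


Convert temperatures: T1 = 152 + 273.15 = 425.15 K, T2 = 178 + 273.15 = 451.15 K
ts2_new = 5.8 * exp(98000 / 8.314 * (1/451.15 - 1/425.15))
1/T2 - 1/T1 = -1.3555e-04
ts2_new = 1.17 min

1.17 min


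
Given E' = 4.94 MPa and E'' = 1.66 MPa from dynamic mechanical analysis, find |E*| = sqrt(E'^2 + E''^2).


|E*| = sqrt(E'^2 + E''^2)
= sqrt(4.94^2 + 1.66^2)
= sqrt(24.4036 + 2.7556)
= 5.211 MPa

5.211 MPa


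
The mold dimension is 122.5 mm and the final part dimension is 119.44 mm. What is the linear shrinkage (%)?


Shrinkage = (mold - part) / mold * 100
= (122.5 - 119.44) / 122.5 * 100
= 3.06 / 122.5 * 100
= 2.5%

2.5%


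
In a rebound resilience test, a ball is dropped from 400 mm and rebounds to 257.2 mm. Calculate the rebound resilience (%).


Resilience = h_rebound / h_drop * 100
= 257.2 / 400 * 100
= 64.3%

64.3%


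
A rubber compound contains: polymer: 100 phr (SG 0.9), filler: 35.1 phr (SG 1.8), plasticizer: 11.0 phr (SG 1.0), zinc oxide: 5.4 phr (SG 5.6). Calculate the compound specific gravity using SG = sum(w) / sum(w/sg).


Sum of weights = 151.5
Volume contributions:
  polymer: 100/0.9 = 111.1111
  filler: 35.1/1.8 = 19.5000
  plasticizer: 11.0/1.0 = 11.0000
  zinc oxide: 5.4/5.6 = 0.9643
Sum of volumes = 142.5754
SG = 151.5 / 142.5754 = 1.063

SG = 1.063


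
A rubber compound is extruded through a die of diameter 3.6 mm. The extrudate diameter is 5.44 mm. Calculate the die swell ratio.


Die swell ratio = D_extrudate / D_die
= 5.44 / 3.6
= 1.511

Die swell = 1.511


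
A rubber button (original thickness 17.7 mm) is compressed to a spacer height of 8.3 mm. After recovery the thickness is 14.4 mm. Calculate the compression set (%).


CS = (t0 - recovered) / (t0 - ts) * 100
= (17.7 - 14.4) / (17.7 - 8.3) * 100
= 3.3 / 9.4 * 100
= 35.1%

35.1%


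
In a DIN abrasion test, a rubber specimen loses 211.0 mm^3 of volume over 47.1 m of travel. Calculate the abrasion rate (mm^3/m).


Rate = volume_loss / distance
= 211.0 / 47.1
= 4.48 mm^3/m

4.48 mm^3/m


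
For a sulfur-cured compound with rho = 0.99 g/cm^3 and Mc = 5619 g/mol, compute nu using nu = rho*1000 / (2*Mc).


nu = rho * 1000 / (2 * Mc)
nu = 0.99 * 1000 / (2 * 5619)
nu = 990.0 / 11238
nu = 0.0881 mol/L

0.0881 mol/L


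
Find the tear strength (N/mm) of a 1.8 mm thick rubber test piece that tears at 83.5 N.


Tear strength = force / thickness
= 83.5 / 1.8
= 46.39 N/mm

46.39 N/mm


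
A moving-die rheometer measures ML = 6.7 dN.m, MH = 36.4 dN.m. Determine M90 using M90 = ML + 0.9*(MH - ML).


M90 = ML + 0.9 * (MH - ML)
M90 = 6.7 + 0.9 * (36.4 - 6.7)
M90 = 6.7 + 0.9 * 29.7
M90 = 33.43 dN.m

33.43 dN.m


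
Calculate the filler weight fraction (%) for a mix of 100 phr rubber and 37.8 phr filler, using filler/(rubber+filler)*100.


Filler % = filler / (rubber + filler) * 100
= 37.8 / (100 + 37.8) * 100
= 37.8 / 137.8 * 100
= 27.43%

27.43%


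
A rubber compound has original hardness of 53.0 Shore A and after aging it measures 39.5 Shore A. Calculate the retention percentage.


Retention = aged / original * 100
= 39.5 / 53.0 * 100
= 74.5%

74.5%


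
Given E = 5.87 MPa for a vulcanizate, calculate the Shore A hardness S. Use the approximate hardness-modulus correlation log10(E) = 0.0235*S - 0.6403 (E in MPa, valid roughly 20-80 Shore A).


log10(E) = 0.0235*S - 0.6403  =>  S = (log10(E) + 0.6403) / 0.0235
log10(5.87) = 0.768638
S = (0.768638 + 0.6403) / 0.0235 = 1.408938 / 0.0235
S = 60.0

Shore A = 60.0


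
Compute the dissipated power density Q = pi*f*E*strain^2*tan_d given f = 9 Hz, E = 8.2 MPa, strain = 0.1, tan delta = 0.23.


Q = pi * f * E * strain^2 * tan_d
= pi * 9 * 8.2 * 0.1^2 * 0.23
= pi * 9 * 8.2 * 0.0100 * 0.23
= 0.5333

Q = 0.5333


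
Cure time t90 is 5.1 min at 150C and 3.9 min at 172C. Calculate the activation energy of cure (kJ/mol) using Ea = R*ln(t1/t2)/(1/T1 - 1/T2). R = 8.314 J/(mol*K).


T1 = 423.15 K, T2 = 445.15 K
1/T1 - 1/T2 = 1.1679e-04
ln(t1/t2) = ln(5.1/3.9) = 0.2683
Ea = 8.314 * 0.2683 / 1.1679e-04 = 19096.3531 J/mol
Ea = 19.1 kJ/mol

19.1 kJ/mol


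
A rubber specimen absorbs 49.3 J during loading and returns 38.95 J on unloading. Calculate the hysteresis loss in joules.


Hysteresis loss = loading - unloading
= 49.3 - 38.95
= 10.35 J

10.35 J


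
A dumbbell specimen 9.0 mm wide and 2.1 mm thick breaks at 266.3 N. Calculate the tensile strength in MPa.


Area = width * thickness = 9.0 * 2.1 = 18.9 mm^2
TS = force / area = 266.3 / 18.9 = 14.09 MPa

14.09 MPa


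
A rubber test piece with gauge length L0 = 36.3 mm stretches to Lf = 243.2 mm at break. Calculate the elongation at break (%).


Elongation = (Lf - L0) / L0 * 100
= (243.2 - 36.3) / 36.3 * 100
= 206.9 / 36.3 * 100
= 570.0%

570.0%


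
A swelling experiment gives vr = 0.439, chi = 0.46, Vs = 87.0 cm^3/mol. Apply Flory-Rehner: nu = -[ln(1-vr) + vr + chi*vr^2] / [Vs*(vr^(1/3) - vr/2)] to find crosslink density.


ln(1 - vr) = ln(1 - 0.439) = -0.5780
Numerator = -((-0.5780) + 0.439 + 0.46 * 0.439^2) = 0.0504
Denominator = 87.0 * (0.439^(1/3) - 0.439/2) = 47.0247
nu = 0.0504 / 47.0247 = 0.0011 mol/cm^3

0.0011 mol/cm^3


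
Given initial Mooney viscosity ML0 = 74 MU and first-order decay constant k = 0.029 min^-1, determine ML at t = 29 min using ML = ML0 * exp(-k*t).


ML = ML0 * exp(-k * t)
ML = 74 * exp(-0.029 * 29)
ML = 74 * 0.4313
ML = 31.91 MU

31.91 MU


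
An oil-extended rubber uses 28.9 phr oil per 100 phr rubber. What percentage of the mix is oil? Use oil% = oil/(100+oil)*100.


Oil % = oil / (100 + oil) * 100
= 28.9 / (100 + 28.9) * 100
= 28.9 / 128.9 * 100
= 22.42%

22.42%


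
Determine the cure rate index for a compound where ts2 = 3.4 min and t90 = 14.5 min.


CRI = 100 / (t90 - ts2)
= 100 / (14.5 - 3.4)
= 100 / 11.1
= 9.01 min^-1

9.01 min^-1


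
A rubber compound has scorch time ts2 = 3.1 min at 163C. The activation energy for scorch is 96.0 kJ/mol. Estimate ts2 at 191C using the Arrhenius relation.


Convert temperatures: T1 = 163 + 273.15 = 436.15 K, T2 = 191 + 273.15 = 464.15 K
ts2_new = 3.1 * exp(96000 / 8.314 * (1/464.15 - 1/436.15))
1/T2 - 1/T1 = -1.3831e-04
ts2_new = 0.63 min

0.63 min


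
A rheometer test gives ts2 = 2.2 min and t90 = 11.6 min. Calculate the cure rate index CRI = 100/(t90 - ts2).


CRI = 100 / (t90 - ts2)
= 100 / (11.6 - 2.2)
= 100 / 9.4
= 10.64 min^-1

10.64 min^-1


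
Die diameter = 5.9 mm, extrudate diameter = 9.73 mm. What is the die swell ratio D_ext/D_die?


Die swell ratio = D_extrudate / D_die
= 9.73 / 5.9
= 1.649

Die swell = 1.649


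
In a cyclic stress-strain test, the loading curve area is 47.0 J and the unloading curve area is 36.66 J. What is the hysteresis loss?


Hysteresis loss = loading - unloading
= 47.0 - 36.66
= 10.34 J

10.34 J


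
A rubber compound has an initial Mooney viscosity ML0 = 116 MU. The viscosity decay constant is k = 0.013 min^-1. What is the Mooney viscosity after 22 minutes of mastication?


ML = ML0 * exp(-k * t)
ML = 116 * exp(-0.013 * 22)
ML = 116 * 0.7513
ML = 87.15 MU

87.15 MU


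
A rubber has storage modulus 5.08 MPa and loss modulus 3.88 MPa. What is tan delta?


tan delta = E'' / E'
= 3.88 / 5.08
= 0.7638

tan delta = 0.7638


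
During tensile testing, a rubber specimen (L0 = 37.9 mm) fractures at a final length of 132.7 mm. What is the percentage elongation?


Elongation = (Lf - L0) / L0 * 100
= (132.7 - 37.9) / 37.9 * 100
= 94.8 / 37.9 * 100
= 250.1%

250.1%


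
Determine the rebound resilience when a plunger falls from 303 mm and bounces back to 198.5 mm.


Resilience = h_rebound / h_drop * 100
= 198.5 / 303 * 100
= 65.5%

65.5%


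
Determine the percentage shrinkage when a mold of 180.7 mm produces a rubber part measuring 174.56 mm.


Shrinkage = (mold - part) / mold * 100
= (180.7 - 174.56) / 180.7 * 100
= 6.14 / 180.7 * 100
= 3.4%

3.4%


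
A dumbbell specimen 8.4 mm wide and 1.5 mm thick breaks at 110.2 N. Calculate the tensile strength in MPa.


Area = width * thickness = 8.4 * 1.5 = 12.6 mm^2
TS = force / area = 110.2 / 12.6 = 8.75 MPa

8.75 MPa


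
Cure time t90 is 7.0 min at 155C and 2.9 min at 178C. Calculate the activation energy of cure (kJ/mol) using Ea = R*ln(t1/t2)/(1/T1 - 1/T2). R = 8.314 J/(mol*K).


T1 = 428.15 K, T2 = 451.15 K
1/T1 - 1/T2 = 1.1907e-04
ln(t1/t2) = ln(7.0/2.9) = 0.8812
Ea = 8.314 * 0.8812 / 1.1907e-04 = 61528.0701 J/mol
Ea = 61.53 kJ/mol

61.53 kJ/mol


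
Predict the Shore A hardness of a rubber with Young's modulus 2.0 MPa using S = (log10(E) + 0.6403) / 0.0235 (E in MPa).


log10(E) = 0.0235*S - 0.6403  =>  S = (log10(E) + 0.6403) / 0.0235
log10(2.0) = 0.301030
S = (0.301030 + 0.6403) / 0.0235 = 0.941330 / 0.0235
S = 40.1

Shore A = 40.1


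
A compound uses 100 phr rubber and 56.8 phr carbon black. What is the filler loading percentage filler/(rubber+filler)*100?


Filler % = filler / (rubber + filler) * 100
= 56.8 / (100 + 56.8) * 100
= 56.8 / 156.8 * 100
= 36.22%

36.22%


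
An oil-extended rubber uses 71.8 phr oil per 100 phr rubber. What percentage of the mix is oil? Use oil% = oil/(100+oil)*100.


Oil % = oil / (100 + oil) * 100
= 71.8 / (100 + 71.8) * 100
= 71.8 / 171.8 * 100
= 41.79%

41.79%


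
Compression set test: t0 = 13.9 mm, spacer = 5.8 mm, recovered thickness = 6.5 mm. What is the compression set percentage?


CS = (t0 - recovered) / (t0 - ts) * 100
= (13.9 - 6.5) / (13.9 - 5.8) * 100
= 7.4 / 8.1 * 100
= 91.4%

91.4%


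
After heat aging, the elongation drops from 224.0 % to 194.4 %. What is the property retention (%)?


Retention = aged / original * 100
= 194.4 / 224.0 * 100
= 86.8%

86.8%


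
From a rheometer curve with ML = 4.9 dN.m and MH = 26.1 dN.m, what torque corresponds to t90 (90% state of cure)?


M90 = ML + 0.9 * (MH - ML)
M90 = 4.9 + 0.9 * (26.1 - 4.9)
M90 = 4.9 + 0.9 * 21.2
M90 = 23.98 dN.m

23.98 dN.m


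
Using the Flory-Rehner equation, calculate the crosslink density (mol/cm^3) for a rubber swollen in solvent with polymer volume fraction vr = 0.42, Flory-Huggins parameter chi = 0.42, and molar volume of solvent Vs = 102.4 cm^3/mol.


ln(1 - vr) = ln(1 - 0.42) = -0.5447
Numerator = -((-0.5447) + 0.42 + 0.42 * 0.42^2) = 0.0506
Denominator = 102.4 * (0.42^(1/3) - 0.42/2) = 55.1821
nu = 0.0506 / 55.1821 = 9.1767e-04 mol/cm^3

9.1767e-04 mol/cm^3


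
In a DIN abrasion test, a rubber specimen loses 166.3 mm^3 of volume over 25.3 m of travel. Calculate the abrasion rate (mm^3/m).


Rate = volume_loss / distance
= 166.3 / 25.3
= 6.573 mm^3/m

6.573 mm^3/m


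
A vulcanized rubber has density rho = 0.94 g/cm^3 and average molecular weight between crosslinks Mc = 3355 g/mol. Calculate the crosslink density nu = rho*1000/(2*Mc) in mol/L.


nu = rho * 1000 / (2 * Mc)
nu = 0.94 * 1000 / (2 * 3355)
nu = 940.0 / 6710
nu = 0.1401 mol/L

0.1401 mol/L


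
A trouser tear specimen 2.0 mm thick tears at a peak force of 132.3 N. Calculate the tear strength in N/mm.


Tear strength = force / thickness
= 132.3 / 2.0
= 66.15 N/mm

66.15 N/mm


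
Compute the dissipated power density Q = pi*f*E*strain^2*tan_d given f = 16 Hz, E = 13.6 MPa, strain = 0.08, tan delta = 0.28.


Q = pi * f * E * strain^2 * tan_d
= pi * 16 * 13.6 * 0.08^2 * 0.28
= pi * 16 * 13.6 * 0.0064 * 0.28
= 1.2250

Q = 1.2250


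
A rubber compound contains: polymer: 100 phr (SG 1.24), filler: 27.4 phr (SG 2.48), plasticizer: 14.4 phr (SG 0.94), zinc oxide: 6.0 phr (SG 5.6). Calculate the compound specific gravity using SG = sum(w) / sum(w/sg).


Sum of weights = 147.8
Volume contributions:
  polymer: 100/1.24 = 80.6452
  filler: 27.4/2.48 = 11.0484
  plasticizer: 14.4/0.94 = 15.3191
  zinc oxide: 6.0/5.6 = 1.0714
Sum of volumes = 108.0841
SG = 147.8 / 108.0841 = 1.367

SG = 1.367


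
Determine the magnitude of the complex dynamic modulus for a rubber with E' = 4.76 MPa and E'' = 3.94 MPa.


|E*| = sqrt(E'^2 + E''^2)
= sqrt(4.76^2 + 3.94^2)
= sqrt(22.6576 + 15.5236)
= 6.179 MPa

6.179 MPa


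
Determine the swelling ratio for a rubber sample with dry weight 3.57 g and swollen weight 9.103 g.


Q = W_swollen / W_dry
Q = 9.103 / 3.57
Q = 2.55

Q = 2.55


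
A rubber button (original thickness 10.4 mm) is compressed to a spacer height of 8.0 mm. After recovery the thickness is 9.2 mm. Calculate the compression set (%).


CS = (t0 - recovered) / (t0 - ts) * 100
= (10.4 - 9.2) / (10.4 - 8.0) * 100
= 1.2 / 2.4 * 100
= 50.0%

50.0%


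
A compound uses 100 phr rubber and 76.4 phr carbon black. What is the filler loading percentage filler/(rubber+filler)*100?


Filler % = filler / (rubber + filler) * 100
= 76.4 / (100 + 76.4) * 100
= 76.4 / 176.4 * 100
= 43.31%

43.31%


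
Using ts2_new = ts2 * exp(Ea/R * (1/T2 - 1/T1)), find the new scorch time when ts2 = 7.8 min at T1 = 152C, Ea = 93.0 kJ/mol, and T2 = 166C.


Convert temperatures: T1 = 152 + 273.15 = 425.15 K, T2 = 166 + 273.15 = 439.15 K
ts2_new = 7.8 * exp(93000 / 8.314 * (1/439.15 - 1/425.15))
1/T2 - 1/T1 = -7.4985e-05
ts2_new = 3.37 min

3.37 min


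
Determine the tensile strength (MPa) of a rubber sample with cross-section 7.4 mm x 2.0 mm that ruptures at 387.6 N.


Area = width * thickness = 7.4 * 2.0 = 14.8 mm^2
TS = force / area = 387.6 / 14.8 = 26.19 MPa

26.19 MPa


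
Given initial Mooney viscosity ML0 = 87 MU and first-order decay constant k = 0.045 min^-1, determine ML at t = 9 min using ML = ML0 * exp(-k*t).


ML = ML0 * exp(-k * t)
ML = 87 * exp(-0.045 * 9)
ML = 87 * 0.6670
ML = 58.03 MU

58.03 MU


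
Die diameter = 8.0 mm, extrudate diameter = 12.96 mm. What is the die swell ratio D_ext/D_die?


Die swell ratio = D_extrudate / D_die
= 12.96 / 8.0
= 1.62

Die swell = 1.62


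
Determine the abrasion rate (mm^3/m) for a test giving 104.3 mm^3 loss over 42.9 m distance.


Rate = volume_loss / distance
= 104.3 / 42.9
= 2.431 mm^3/m

2.431 mm^3/m


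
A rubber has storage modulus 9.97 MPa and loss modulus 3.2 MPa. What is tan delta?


tan delta = E'' / E'
= 3.2 / 9.97
= 0.321

tan delta = 0.321


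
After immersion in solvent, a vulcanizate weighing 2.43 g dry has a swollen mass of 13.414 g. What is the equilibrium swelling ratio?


Q = W_swollen / W_dry
Q = 13.414 / 2.43
Q = 5.52

Q = 5.52


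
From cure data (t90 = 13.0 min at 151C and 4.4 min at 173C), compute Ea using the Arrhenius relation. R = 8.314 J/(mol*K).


T1 = 424.15 K, T2 = 446.15 K
1/T1 - 1/T2 = 1.1626e-04
ln(t1/t2) = ln(13.0/4.4) = 1.0833
Ea = 8.314 * 1.0833 / 1.1626e-04 = 77473.7214 J/mol
Ea = 77.47 kJ/mol

77.47 kJ/mol


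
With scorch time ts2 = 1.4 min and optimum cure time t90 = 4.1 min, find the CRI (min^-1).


CRI = 100 / (t90 - ts2)
= 100 / (4.1 - 1.4)
= 100 / 2.7
= 37.04 min^-1

37.04 min^-1


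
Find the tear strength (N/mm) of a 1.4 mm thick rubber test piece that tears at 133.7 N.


Tear strength = force / thickness
= 133.7 / 1.4
= 95.5 N/mm

95.5 N/mm


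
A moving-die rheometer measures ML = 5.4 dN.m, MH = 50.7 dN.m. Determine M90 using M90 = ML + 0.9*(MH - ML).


M90 = ML + 0.9 * (MH - ML)
M90 = 5.4 + 0.9 * (50.7 - 5.4)
M90 = 5.4 + 0.9 * 45.3
M90 = 46.17 dN.m

46.17 dN.m


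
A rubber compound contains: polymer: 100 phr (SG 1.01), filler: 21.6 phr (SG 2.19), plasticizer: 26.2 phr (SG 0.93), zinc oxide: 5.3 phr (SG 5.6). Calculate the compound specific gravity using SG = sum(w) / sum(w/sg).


Sum of weights = 153.1
Volume contributions:
  polymer: 100/1.01 = 99.0099
  filler: 21.6/2.19 = 9.8630
  plasticizer: 26.2/0.93 = 28.1720
  zinc oxide: 5.3/5.6 = 0.9464
Sum of volumes = 137.9914
SG = 153.1 / 137.9914 = 1.109

SG = 1.109


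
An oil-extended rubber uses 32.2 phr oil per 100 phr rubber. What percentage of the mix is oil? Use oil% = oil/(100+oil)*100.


Oil % = oil / (100 + oil) * 100
= 32.2 / (100 + 32.2) * 100
= 32.2 / 132.2 * 100
= 24.36%

24.36%


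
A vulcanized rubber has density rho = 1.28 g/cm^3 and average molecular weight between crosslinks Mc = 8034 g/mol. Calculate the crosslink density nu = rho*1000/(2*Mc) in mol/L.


nu = rho * 1000 / (2 * Mc)
nu = 1.28 * 1000 / (2 * 8034)
nu = 1280.0 / 16068
nu = 0.0797 mol/L

0.0797 mol/L


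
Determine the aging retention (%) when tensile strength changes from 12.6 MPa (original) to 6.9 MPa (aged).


Retention = aged / original * 100
= 6.9 / 12.6 * 100
= 54.8%

54.8%


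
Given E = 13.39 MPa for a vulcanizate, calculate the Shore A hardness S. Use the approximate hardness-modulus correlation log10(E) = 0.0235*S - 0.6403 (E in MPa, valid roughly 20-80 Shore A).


log10(E) = 0.0235*S - 0.6403  =>  S = (log10(E) + 0.6403) / 0.0235
log10(13.39) = 1.126781
S = (1.126781 + 0.6403) / 0.0235 = 1.767081 / 0.0235
S = 75.2

Shore A = 75.2


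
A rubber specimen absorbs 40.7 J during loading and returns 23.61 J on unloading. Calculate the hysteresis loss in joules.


Hysteresis loss = loading - unloading
= 40.7 - 23.61
= 17.09 J

17.09 J


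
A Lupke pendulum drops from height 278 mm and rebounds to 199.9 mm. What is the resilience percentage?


Resilience = h_rebound / h_drop * 100
= 199.9 / 278 * 100
= 71.9%

71.9%


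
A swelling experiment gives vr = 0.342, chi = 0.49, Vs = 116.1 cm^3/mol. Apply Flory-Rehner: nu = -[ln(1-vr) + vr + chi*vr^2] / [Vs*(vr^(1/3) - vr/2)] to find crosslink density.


ln(1 - vr) = ln(1 - 0.342) = -0.4186
Numerator = -((-0.4186) + 0.342 + 0.49 * 0.342^2) = 0.0192
Denominator = 116.1 * (0.342^(1/3) - 0.342/2) = 61.3378
nu = 0.0192 / 61.3378 = 3.1364e-04 mol/cm^3

3.1364e-04 mol/cm^3


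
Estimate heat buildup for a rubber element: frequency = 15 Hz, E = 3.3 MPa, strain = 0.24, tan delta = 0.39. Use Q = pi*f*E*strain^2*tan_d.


Q = pi * f * E * strain^2 * tan_d
= pi * 15 * 3.3 * 0.24^2 * 0.39
= pi * 15 * 3.3 * 0.0576 * 0.39
= 3.4934

Q = 3.4934


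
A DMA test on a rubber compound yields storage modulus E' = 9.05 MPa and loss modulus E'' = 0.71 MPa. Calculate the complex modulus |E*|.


|E*| = sqrt(E'^2 + E''^2)
= sqrt(9.05^2 + 0.71^2)
= sqrt(81.9025 + 0.5041)
= 9.078 MPa

9.078 MPa


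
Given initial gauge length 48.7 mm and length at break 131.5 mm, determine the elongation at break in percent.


Elongation = (Lf - L0) / L0 * 100
= (131.5 - 48.7) / 48.7 * 100
= 82.8 / 48.7 * 100
= 170.0%

170.0%


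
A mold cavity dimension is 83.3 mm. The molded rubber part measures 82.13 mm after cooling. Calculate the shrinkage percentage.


Shrinkage = (mold - part) / mold * 100
= (83.3 - 82.13) / 83.3 * 100
= 1.17 / 83.3 * 100
= 1.4%

1.4%


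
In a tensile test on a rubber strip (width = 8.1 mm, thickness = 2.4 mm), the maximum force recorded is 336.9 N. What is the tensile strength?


Area = width * thickness = 8.1 * 2.4 = 19.44 mm^2
TS = force / area = 336.9 / 19.44 = 17.33 MPa

17.33 MPa


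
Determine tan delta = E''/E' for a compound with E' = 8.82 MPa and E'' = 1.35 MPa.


tan delta = E'' / E'
= 1.35 / 8.82
= 0.1531

tan delta = 0.1531


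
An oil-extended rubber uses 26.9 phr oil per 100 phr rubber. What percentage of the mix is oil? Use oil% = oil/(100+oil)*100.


Oil % = oil / (100 + oil) * 100
= 26.9 / (100 + 26.9) * 100
= 26.9 / 126.9 * 100
= 21.2%

21.2%


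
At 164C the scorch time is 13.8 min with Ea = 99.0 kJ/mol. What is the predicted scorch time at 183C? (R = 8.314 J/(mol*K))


Convert temperatures: T1 = 164 + 273.15 = 437.15 K, T2 = 183 + 273.15 = 456.15 K
ts2_new = 13.8 * exp(99000 / 8.314 * (1/456.15 - 1/437.15))
1/T2 - 1/T1 = -9.5283e-05
ts2_new = 4.44 min

4.44 min


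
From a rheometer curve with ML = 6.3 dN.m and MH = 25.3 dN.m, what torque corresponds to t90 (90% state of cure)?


M90 = ML + 0.9 * (MH - ML)
M90 = 6.3 + 0.9 * (25.3 - 6.3)
M90 = 6.3 + 0.9 * 19.0
M90 = 23.4 dN.m

23.4 dN.m


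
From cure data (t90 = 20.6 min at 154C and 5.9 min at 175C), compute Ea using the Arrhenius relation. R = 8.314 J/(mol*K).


T1 = 427.15 K, T2 = 448.15 K
1/T1 - 1/T2 = 1.0970e-04
ln(t1/t2) = ln(20.6/5.9) = 1.2503
Ea = 8.314 * 1.2503 / 1.0970e-04 = 94759.3819 J/mol
Ea = 94.76 kJ/mol

94.76 kJ/mol


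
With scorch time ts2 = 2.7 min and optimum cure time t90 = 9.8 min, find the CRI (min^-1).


CRI = 100 / (t90 - ts2)
= 100 / (9.8 - 2.7)
= 100 / 7.1
= 14.08 min^-1

14.08 min^-1


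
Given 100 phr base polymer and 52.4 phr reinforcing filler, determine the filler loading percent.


Filler % = filler / (rubber + filler) * 100
= 52.4 / (100 + 52.4) * 100
= 52.4 / 152.4 * 100
= 34.38%

34.38%


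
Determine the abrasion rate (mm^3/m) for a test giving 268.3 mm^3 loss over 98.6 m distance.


Rate = volume_loss / distance
= 268.3 / 98.6
= 2.721 mm^3/m

2.721 mm^3/m


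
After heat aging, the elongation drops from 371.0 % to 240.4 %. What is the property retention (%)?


Retention = aged / original * 100
= 240.4 / 371.0 * 100
= 64.8%

64.8%


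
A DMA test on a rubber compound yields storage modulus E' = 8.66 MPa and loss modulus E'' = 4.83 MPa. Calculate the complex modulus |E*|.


|E*| = sqrt(E'^2 + E''^2)
= sqrt(8.66^2 + 4.83^2)
= sqrt(74.9956 + 23.3289)
= 9.916 MPa

9.916 MPa


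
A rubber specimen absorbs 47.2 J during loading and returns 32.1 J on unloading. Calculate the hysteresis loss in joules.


Hysteresis loss = loading - unloading
= 47.2 - 32.1
= 15.1 J

15.1 J


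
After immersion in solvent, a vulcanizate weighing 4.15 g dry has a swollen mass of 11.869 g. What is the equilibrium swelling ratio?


Q = W_swollen / W_dry
Q = 11.869 / 4.15
Q = 2.86

Q = 2.86


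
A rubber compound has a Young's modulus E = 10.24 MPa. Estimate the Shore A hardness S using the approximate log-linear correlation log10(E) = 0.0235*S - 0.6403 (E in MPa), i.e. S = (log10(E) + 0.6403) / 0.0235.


log10(E) = 0.0235*S - 0.6403  =>  S = (log10(E) + 0.6403) / 0.0235
log10(10.24) = 1.010300
S = (1.010300 + 0.6403) / 0.0235 = 1.650600 / 0.0235
S = 70.2

Shore A = 70.2


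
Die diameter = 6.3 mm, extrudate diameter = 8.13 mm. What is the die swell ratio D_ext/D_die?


Die swell ratio = D_extrudate / D_die
= 8.13 / 6.3
= 1.29

Die swell = 1.29


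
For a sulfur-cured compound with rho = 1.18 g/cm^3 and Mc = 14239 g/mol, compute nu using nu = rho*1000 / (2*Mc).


nu = rho * 1000 / (2 * Mc)
nu = 1.18 * 1000 / (2 * 14239)
nu = 1180.0 / 28478
nu = 0.0414 mol/L

0.0414 mol/L
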